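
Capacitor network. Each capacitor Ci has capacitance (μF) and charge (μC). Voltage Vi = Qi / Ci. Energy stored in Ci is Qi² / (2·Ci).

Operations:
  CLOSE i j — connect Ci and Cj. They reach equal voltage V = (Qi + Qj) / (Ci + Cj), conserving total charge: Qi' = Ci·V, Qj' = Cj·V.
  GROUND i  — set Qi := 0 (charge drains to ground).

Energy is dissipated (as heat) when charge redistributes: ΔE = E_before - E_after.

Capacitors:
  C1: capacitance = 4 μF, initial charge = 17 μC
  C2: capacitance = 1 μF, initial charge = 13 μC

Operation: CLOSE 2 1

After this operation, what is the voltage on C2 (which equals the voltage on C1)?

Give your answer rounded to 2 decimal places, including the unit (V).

Initial: C1(4μF, Q=17μC, V=4.25V), C2(1μF, Q=13μC, V=13.00V)
Op 1: CLOSE 2-1: Q_total=30.00, C_total=5.00, V=6.00; Q2=6.00, Q1=24.00; dissipated=30.625

Answer: 6.00 V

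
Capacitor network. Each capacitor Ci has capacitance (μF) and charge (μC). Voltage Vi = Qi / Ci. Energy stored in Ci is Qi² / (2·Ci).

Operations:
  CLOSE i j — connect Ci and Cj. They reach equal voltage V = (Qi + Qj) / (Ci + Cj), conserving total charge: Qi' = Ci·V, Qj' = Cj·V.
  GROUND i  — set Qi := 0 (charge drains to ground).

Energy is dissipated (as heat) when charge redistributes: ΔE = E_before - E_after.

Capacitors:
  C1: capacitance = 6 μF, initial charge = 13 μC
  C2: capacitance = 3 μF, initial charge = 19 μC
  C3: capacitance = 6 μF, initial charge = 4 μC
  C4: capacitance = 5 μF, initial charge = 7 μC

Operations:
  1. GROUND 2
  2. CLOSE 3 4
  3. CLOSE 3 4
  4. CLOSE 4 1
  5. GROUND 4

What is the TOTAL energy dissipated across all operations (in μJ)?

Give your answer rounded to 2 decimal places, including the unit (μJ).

Answer: 69.45 μJ

Derivation:
Initial: C1(6μF, Q=13μC, V=2.17V), C2(3μF, Q=19μC, V=6.33V), C3(6μF, Q=4μC, V=0.67V), C4(5μF, Q=7μC, V=1.40V)
Op 1: GROUND 2: Q2=0; energy lost=60.167
Op 2: CLOSE 3-4: Q_total=11.00, C_total=11.00, V=1.00; Q3=6.00, Q4=5.00; dissipated=0.733
Op 3: CLOSE 3-4: Q_total=11.00, C_total=11.00, V=1.00; Q3=6.00, Q4=5.00; dissipated=0.000
Op 4: CLOSE 4-1: Q_total=18.00, C_total=11.00, V=1.64; Q4=8.18, Q1=9.82; dissipated=1.856
Op 5: GROUND 4: Q4=0; energy lost=6.694
Total dissipated: 69.450 μJ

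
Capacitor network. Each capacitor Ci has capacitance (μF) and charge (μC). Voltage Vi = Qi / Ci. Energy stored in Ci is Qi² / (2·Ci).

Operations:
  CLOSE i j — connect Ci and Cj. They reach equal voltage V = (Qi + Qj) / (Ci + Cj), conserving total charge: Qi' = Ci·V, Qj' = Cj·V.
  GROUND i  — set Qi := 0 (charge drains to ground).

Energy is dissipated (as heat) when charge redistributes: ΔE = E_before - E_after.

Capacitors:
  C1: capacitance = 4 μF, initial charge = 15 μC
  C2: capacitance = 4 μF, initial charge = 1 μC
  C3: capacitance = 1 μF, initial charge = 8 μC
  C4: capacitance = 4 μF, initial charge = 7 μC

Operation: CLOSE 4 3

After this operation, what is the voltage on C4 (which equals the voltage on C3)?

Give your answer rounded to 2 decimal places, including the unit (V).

Initial: C1(4μF, Q=15μC, V=3.75V), C2(4μF, Q=1μC, V=0.25V), C3(1μF, Q=8μC, V=8.00V), C4(4μF, Q=7μC, V=1.75V)
Op 1: CLOSE 4-3: Q_total=15.00, C_total=5.00, V=3.00; Q4=12.00, Q3=3.00; dissipated=15.625

Answer: 3.00 V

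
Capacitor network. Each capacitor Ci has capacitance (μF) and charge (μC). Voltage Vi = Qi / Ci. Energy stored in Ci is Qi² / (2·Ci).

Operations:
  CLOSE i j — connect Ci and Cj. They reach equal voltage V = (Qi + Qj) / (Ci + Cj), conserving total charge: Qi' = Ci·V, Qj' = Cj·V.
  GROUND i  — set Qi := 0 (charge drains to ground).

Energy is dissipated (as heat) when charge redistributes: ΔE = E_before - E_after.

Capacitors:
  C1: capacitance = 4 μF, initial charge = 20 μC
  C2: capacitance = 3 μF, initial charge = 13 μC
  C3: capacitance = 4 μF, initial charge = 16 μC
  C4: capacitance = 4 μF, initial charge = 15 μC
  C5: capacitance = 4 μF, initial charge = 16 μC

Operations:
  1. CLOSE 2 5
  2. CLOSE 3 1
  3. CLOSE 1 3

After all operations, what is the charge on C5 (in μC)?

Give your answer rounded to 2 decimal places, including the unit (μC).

Initial: C1(4μF, Q=20μC, V=5.00V), C2(3μF, Q=13μC, V=4.33V), C3(4μF, Q=16μC, V=4.00V), C4(4μF, Q=15μC, V=3.75V), C5(4μF, Q=16μC, V=4.00V)
Op 1: CLOSE 2-5: Q_total=29.00, C_total=7.00, V=4.14; Q2=12.43, Q5=16.57; dissipated=0.095
Op 2: CLOSE 3-1: Q_total=36.00, C_total=8.00, V=4.50; Q3=18.00, Q1=18.00; dissipated=1.000
Op 3: CLOSE 1-3: Q_total=36.00, C_total=8.00, V=4.50; Q1=18.00, Q3=18.00; dissipated=0.000
Final charges: Q1=18.00, Q2=12.43, Q3=18.00, Q4=15.00, Q5=16.57

Answer: 16.57 μC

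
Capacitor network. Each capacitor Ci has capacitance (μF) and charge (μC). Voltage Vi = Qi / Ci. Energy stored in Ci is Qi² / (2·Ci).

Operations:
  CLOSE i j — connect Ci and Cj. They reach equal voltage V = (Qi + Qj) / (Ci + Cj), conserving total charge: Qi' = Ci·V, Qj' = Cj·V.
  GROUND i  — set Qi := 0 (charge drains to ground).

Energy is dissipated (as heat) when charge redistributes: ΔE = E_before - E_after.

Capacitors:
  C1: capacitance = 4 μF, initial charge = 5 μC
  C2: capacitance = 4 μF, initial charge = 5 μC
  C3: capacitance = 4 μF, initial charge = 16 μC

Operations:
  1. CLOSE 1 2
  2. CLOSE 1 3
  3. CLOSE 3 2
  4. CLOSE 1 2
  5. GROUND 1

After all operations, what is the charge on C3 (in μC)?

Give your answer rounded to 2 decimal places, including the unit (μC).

Answer: 7.75 μC

Derivation:
Initial: C1(4μF, Q=5μC, V=1.25V), C2(4μF, Q=5μC, V=1.25V), C3(4μF, Q=16μC, V=4.00V)
Op 1: CLOSE 1-2: Q_total=10.00, C_total=8.00, V=1.25; Q1=5.00, Q2=5.00; dissipated=0.000
Op 2: CLOSE 1-3: Q_total=21.00, C_total=8.00, V=2.62; Q1=10.50, Q3=10.50; dissipated=7.562
Op 3: CLOSE 3-2: Q_total=15.50, C_total=8.00, V=1.94; Q3=7.75, Q2=7.75; dissipated=1.891
Op 4: CLOSE 1-2: Q_total=18.25, C_total=8.00, V=2.28; Q1=9.12, Q2=9.12; dissipated=0.473
Op 5: GROUND 1: Q1=0; energy lost=10.408
Final charges: Q1=0.00, Q2=9.12, Q3=7.75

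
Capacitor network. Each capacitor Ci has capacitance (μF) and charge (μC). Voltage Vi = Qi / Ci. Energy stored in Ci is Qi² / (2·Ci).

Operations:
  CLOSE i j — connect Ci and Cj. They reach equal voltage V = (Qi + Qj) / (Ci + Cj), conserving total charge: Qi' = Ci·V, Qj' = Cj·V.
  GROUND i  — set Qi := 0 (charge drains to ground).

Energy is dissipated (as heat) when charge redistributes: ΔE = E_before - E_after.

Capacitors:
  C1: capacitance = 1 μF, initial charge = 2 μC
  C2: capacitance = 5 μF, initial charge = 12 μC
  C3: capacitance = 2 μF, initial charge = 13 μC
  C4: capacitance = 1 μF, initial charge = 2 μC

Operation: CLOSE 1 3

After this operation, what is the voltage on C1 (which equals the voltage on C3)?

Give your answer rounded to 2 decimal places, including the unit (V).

Answer: 5.00 V

Derivation:
Initial: C1(1μF, Q=2μC, V=2.00V), C2(5μF, Q=12μC, V=2.40V), C3(2μF, Q=13μC, V=6.50V), C4(1μF, Q=2μC, V=2.00V)
Op 1: CLOSE 1-3: Q_total=15.00, C_total=3.00, V=5.00; Q1=5.00, Q3=10.00; dissipated=6.750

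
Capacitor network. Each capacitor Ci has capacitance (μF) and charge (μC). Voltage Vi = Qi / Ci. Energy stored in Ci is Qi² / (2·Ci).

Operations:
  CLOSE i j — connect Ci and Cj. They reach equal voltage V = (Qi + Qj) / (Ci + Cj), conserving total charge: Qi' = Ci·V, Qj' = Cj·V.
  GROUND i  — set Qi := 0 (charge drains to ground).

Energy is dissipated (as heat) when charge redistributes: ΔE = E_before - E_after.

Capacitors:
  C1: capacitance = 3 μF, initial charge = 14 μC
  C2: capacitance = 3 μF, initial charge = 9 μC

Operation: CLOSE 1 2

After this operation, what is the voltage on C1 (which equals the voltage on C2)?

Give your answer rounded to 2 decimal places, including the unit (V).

Answer: 3.83 V

Derivation:
Initial: C1(3μF, Q=14μC, V=4.67V), C2(3μF, Q=9μC, V=3.00V)
Op 1: CLOSE 1-2: Q_total=23.00, C_total=6.00, V=3.83; Q1=11.50, Q2=11.50; dissipated=2.083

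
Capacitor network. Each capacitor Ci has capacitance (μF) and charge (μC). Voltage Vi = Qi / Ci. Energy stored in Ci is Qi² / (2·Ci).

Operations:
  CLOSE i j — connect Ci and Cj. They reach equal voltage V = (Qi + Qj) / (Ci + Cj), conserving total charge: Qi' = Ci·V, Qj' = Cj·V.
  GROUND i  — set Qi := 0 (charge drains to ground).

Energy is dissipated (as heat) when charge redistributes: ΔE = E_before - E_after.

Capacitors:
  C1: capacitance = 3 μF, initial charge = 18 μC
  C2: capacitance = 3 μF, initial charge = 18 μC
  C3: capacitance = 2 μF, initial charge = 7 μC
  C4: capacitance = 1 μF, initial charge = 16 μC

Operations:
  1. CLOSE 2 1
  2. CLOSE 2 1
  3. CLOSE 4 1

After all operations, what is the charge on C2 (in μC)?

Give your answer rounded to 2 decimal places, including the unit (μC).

Answer: 18.00 μC

Derivation:
Initial: C1(3μF, Q=18μC, V=6.00V), C2(3μF, Q=18μC, V=6.00V), C3(2μF, Q=7μC, V=3.50V), C4(1μF, Q=16μC, V=16.00V)
Op 1: CLOSE 2-1: Q_total=36.00, C_total=6.00, V=6.00; Q2=18.00, Q1=18.00; dissipated=0.000
Op 2: CLOSE 2-1: Q_total=36.00, C_total=6.00, V=6.00; Q2=18.00, Q1=18.00; dissipated=0.000
Op 3: CLOSE 4-1: Q_total=34.00, C_total=4.00, V=8.50; Q4=8.50, Q1=25.50; dissipated=37.500
Final charges: Q1=25.50, Q2=18.00, Q3=7.00, Q4=8.50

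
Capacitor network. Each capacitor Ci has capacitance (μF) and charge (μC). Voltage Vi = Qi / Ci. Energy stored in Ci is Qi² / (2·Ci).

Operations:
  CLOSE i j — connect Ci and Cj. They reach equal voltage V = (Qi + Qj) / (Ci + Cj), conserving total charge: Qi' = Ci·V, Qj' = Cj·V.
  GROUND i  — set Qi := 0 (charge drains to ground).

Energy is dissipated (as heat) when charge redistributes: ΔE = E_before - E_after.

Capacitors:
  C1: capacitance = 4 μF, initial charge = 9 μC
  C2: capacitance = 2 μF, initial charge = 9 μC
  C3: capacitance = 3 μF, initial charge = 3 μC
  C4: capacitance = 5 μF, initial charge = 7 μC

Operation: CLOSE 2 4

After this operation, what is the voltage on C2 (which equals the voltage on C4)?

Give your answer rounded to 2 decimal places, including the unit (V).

Answer: 2.29 V

Derivation:
Initial: C1(4μF, Q=9μC, V=2.25V), C2(2μF, Q=9μC, V=4.50V), C3(3μF, Q=3μC, V=1.00V), C4(5μF, Q=7μC, V=1.40V)
Op 1: CLOSE 2-4: Q_total=16.00, C_total=7.00, V=2.29; Q2=4.57, Q4=11.43; dissipated=6.864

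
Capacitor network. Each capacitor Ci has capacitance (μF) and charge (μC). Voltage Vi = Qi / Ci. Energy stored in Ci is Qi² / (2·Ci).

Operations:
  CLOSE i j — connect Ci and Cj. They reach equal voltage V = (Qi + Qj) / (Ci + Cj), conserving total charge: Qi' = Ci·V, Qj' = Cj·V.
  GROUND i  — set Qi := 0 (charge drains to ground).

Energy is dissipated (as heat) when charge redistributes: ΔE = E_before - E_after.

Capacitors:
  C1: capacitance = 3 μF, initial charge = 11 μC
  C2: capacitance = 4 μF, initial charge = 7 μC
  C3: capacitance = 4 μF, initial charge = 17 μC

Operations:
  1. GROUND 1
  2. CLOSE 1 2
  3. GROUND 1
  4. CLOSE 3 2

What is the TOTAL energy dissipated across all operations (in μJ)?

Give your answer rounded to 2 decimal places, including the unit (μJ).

Answer: 34.85 μJ

Derivation:
Initial: C1(3μF, Q=11μC, V=3.67V), C2(4μF, Q=7μC, V=1.75V), C3(4μF, Q=17μC, V=4.25V)
Op 1: GROUND 1: Q1=0; energy lost=20.167
Op 2: CLOSE 1-2: Q_total=7.00, C_total=7.00, V=1.00; Q1=3.00, Q2=4.00; dissipated=2.625
Op 3: GROUND 1: Q1=0; energy lost=1.500
Op 4: CLOSE 3-2: Q_total=21.00, C_total=8.00, V=2.62; Q3=10.50, Q2=10.50; dissipated=10.562
Total dissipated: 34.854 μJ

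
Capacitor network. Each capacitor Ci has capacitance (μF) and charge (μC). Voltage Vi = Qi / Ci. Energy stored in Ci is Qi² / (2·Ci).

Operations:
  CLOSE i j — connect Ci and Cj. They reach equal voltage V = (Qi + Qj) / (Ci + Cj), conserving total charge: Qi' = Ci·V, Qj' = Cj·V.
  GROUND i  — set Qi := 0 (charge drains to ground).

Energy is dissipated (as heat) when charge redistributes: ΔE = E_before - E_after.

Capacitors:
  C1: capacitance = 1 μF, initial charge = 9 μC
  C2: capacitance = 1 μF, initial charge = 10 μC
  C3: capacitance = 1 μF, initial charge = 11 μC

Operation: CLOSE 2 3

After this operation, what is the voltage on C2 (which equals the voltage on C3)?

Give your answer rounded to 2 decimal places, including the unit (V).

Answer: 10.50 V

Derivation:
Initial: C1(1μF, Q=9μC, V=9.00V), C2(1μF, Q=10μC, V=10.00V), C3(1μF, Q=11μC, V=11.00V)
Op 1: CLOSE 2-3: Q_total=21.00, C_total=2.00, V=10.50; Q2=10.50, Q3=10.50; dissipated=0.250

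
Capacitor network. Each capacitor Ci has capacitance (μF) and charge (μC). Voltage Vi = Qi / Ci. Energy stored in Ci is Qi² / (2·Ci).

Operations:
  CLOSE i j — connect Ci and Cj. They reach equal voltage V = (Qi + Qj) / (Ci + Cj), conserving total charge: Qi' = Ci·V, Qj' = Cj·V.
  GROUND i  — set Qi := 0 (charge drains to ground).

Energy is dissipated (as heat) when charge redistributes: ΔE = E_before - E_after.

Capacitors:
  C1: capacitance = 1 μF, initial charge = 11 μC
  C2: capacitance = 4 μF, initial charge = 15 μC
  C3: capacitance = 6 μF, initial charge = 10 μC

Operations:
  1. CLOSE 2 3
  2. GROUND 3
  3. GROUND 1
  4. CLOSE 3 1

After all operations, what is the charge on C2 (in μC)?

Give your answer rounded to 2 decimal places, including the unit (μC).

Initial: C1(1μF, Q=11μC, V=11.00V), C2(4μF, Q=15μC, V=3.75V), C3(6μF, Q=10μC, V=1.67V)
Op 1: CLOSE 2-3: Q_total=25.00, C_total=10.00, V=2.50; Q2=10.00, Q3=15.00; dissipated=5.208
Op 2: GROUND 3: Q3=0; energy lost=18.750
Op 3: GROUND 1: Q1=0; energy lost=60.500
Op 4: CLOSE 3-1: Q_total=0.00, C_total=7.00, V=0.00; Q3=0.00, Q1=0.00; dissipated=0.000
Final charges: Q1=0.00, Q2=10.00, Q3=0.00

Answer: 10.00 μC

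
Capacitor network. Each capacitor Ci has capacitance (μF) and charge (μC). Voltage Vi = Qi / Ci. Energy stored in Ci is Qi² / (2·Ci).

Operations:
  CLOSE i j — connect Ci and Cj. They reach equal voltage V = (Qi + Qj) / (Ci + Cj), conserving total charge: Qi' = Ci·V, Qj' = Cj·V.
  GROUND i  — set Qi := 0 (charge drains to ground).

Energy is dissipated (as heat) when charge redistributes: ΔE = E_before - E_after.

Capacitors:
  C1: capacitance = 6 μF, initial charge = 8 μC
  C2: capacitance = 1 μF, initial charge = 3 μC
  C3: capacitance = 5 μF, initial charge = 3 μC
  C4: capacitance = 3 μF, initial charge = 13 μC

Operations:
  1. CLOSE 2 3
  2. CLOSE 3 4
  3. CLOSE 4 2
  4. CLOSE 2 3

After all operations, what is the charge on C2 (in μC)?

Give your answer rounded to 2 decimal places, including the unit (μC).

Answer: 2.20 μC

Derivation:
Initial: C1(6μF, Q=8μC, V=1.33V), C2(1μF, Q=3μC, V=3.00V), C3(5μF, Q=3μC, V=0.60V), C4(3μF, Q=13μC, V=4.33V)
Op 1: CLOSE 2-3: Q_total=6.00, C_total=6.00, V=1.00; Q2=1.00, Q3=5.00; dissipated=2.400
Op 2: CLOSE 3-4: Q_total=18.00, C_total=8.00, V=2.25; Q3=11.25, Q4=6.75; dissipated=10.417
Op 3: CLOSE 4-2: Q_total=7.75, C_total=4.00, V=1.94; Q4=5.81, Q2=1.94; dissipated=0.586
Op 4: CLOSE 2-3: Q_total=13.19, C_total=6.00, V=2.20; Q2=2.20, Q3=10.99; dissipated=0.041
Final charges: Q1=8.00, Q2=2.20, Q3=10.99, Q4=5.81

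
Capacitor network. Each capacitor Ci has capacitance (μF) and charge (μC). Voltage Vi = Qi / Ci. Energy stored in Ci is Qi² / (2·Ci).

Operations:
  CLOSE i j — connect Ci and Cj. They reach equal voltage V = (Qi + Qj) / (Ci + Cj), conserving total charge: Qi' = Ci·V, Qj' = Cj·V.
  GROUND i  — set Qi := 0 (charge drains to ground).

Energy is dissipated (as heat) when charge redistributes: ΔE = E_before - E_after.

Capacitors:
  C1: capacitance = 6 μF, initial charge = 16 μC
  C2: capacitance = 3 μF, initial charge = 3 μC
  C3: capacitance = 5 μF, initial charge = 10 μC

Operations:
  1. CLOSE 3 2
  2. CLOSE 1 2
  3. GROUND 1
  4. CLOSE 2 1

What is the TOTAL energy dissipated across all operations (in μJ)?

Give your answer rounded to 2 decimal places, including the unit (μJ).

Answer: 23.54 μJ

Derivation:
Initial: C1(6μF, Q=16μC, V=2.67V), C2(3μF, Q=3μC, V=1.00V), C3(5μF, Q=10μC, V=2.00V)
Op 1: CLOSE 3-2: Q_total=13.00, C_total=8.00, V=1.62; Q3=8.12, Q2=4.88; dissipated=0.938
Op 2: CLOSE 1-2: Q_total=20.88, C_total=9.00, V=2.32; Q1=13.92, Q2=6.96; dissipated=1.085
Op 3: GROUND 1: Q1=0; energy lost=16.139
Op 4: CLOSE 2-1: Q_total=6.96, C_total=9.00, V=0.77; Q2=2.32, Q1=4.64; dissipated=5.380
Total dissipated: 23.542 μJ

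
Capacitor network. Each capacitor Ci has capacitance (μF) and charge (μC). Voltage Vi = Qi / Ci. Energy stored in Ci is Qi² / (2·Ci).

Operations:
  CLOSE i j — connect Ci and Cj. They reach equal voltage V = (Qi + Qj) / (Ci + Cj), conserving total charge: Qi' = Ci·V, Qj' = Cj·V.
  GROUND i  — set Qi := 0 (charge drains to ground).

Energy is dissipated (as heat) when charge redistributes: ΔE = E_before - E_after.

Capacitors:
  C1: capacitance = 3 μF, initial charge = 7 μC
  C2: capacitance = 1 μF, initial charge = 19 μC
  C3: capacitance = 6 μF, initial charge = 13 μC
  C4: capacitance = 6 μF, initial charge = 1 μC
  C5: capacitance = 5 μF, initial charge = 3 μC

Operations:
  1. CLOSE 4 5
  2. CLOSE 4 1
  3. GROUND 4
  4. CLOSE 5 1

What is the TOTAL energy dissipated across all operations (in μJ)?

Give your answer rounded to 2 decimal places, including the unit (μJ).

Initial: C1(3μF, Q=7μC, V=2.33V), C2(1μF, Q=19μC, V=19.00V), C3(6μF, Q=13μC, V=2.17V), C4(6μF, Q=1μC, V=0.17V), C5(5μF, Q=3μC, V=0.60V)
Op 1: CLOSE 4-5: Q_total=4.00, C_total=11.00, V=0.36; Q4=2.18, Q5=1.82; dissipated=0.256
Op 2: CLOSE 4-1: Q_total=9.18, C_total=9.00, V=1.02; Q4=6.12, Q1=3.06; dissipated=3.880
Op 3: GROUND 4: Q4=0; energy lost=3.122
Op 4: CLOSE 5-1: Q_total=4.88, C_total=8.00, V=0.61; Q5=3.05, Q1=1.83; dissipated=0.404
Total dissipated: 7.662 μJ

Answer: 7.66 μJ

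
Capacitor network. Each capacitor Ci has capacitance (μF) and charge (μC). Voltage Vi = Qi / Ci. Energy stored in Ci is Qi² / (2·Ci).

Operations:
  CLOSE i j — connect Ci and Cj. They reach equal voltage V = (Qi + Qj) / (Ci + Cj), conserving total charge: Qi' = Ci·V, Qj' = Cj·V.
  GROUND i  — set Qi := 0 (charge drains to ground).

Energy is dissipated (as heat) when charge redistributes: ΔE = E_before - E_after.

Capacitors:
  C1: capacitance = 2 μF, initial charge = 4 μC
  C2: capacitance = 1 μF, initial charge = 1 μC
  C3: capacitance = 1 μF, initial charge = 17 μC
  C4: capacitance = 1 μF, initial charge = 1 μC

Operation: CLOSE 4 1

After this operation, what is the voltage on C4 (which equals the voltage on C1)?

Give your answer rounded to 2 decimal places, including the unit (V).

Answer: 1.67 V

Derivation:
Initial: C1(2μF, Q=4μC, V=2.00V), C2(1μF, Q=1μC, V=1.00V), C3(1μF, Q=17μC, V=17.00V), C4(1μF, Q=1μC, V=1.00V)
Op 1: CLOSE 4-1: Q_total=5.00, C_total=3.00, V=1.67; Q4=1.67, Q1=3.33; dissipated=0.333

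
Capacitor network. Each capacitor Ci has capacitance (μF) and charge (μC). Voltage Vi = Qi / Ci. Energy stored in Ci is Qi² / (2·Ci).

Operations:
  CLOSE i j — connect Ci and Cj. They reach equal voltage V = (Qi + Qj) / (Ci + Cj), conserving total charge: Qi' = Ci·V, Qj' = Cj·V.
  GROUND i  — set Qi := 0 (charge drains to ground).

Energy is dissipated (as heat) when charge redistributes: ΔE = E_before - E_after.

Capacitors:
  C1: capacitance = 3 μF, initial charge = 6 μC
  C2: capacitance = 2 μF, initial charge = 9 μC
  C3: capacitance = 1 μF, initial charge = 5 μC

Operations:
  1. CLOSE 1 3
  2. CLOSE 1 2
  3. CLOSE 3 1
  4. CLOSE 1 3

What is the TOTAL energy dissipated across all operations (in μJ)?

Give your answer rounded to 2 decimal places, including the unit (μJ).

Answer: 5.40 μJ

Derivation:
Initial: C1(3μF, Q=6μC, V=2.00V), C2(2μF, Q=9μC, V=4.50V), C3(1μF, Q=5μC, V=5.00V)
Op 1: CLOSE 1-3: Q_total=11.00, C_total=4.00, V=2.75; Q1=8.25, Q3=2.75; dissipated=3.375
Op 2: CLOSE 1-2: Q_total=17.25, C_total=5.00, V=3.45; Q1=10.35, Q2=6.90; dissipated=1.837
Op 3: CLOSE 3-1: Q_total=13.10, C_total=4.00, V=3.27; Q3=3.27, Q1=9.82; dissipated=0.184
Op 4: CLOSE 1-3: Q_total=13.10, C_total=4.00, V=3.27; Q1=9.82, Q3=3.27; dissipated=0.000
Total dissipated: 5.396 μJ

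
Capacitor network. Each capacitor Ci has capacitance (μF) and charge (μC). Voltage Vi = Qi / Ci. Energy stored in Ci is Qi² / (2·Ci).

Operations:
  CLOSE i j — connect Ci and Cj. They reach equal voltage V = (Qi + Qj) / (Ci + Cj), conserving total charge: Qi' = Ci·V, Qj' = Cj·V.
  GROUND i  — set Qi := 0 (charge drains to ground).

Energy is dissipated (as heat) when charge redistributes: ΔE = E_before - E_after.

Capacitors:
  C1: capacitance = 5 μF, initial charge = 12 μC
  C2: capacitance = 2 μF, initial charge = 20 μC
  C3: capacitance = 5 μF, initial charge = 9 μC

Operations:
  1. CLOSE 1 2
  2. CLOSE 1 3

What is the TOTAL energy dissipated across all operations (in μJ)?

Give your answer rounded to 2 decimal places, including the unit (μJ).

Initial: C1(5μF, Q=12μC, V=2.40V), C2(2μF, Q=20μC, V=10.00V), C3(5μF, Q=9μC, V=1.80V)
Op 1: CLOSE 1-2: Q_total=32.00, C_total=7.00, V=4.57; Q1=22.86, Q2=9.14; dissipated=41.257
Op 2: CLOSE 1-3: Q_total=31.86, C_total=10.00, V=3.19; Q1=15.93, Q3=15.93; dissipated=9.601
Total dissipated: 50.858 μJ

Answer: 50.86 μJ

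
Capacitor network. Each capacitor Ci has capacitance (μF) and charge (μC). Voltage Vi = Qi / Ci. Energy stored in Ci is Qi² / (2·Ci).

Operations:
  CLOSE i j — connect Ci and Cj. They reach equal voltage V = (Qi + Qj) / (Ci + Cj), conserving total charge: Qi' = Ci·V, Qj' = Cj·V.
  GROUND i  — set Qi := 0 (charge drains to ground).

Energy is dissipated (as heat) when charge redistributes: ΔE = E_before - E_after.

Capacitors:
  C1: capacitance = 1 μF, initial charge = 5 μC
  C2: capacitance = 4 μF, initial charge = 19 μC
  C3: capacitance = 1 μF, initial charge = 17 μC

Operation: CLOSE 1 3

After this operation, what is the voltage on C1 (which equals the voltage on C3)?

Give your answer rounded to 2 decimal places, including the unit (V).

Initial: C1(1μF, Q=5μC, V=5.00V), C2(4μF, Q=19μC, V=4.75V), C3(1μF, Q=17μC, V=17.00V)
Op 1: CLOSE 1-3: Q_total=22.00, C_total=2.00, V=11.00; Q1=11.00, Q3=11.00; dissipated=36.000

Answer: 11.00 V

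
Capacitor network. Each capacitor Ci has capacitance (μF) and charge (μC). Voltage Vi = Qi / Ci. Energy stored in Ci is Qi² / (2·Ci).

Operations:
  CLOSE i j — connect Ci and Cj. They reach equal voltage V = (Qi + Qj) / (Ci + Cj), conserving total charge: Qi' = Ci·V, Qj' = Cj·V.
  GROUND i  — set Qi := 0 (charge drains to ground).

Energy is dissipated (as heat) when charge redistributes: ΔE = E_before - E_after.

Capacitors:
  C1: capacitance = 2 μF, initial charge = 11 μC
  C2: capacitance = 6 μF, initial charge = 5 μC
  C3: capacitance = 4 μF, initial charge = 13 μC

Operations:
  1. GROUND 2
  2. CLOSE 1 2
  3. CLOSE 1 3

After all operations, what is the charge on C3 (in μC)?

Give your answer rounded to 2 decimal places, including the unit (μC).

Answer: 10.50 μC

Derivation:
Initial: C1(2μF, Q=11μC, V=5.50V), C2(6μF, Q=5μC, V=0.83V), C3(4μF, Q=13μC, V=3.25V)
Op 1: GROUND 2: Q2=0; energy lost=2.083
Op 2: CLOSE 1-2: Q_total=11.00, C_total=8.00, V=1.38; Q1=2.75, Q2=8.25; dissipated=22.688
Op 3: CLOSE 1-3: Q_total=15.75, C_total=6.00, V=2.62; Q1=5.25, Q3=10.50; dissipated=2.344
Final charges: Q1=5.25, Q2=8.25, Q3=10.50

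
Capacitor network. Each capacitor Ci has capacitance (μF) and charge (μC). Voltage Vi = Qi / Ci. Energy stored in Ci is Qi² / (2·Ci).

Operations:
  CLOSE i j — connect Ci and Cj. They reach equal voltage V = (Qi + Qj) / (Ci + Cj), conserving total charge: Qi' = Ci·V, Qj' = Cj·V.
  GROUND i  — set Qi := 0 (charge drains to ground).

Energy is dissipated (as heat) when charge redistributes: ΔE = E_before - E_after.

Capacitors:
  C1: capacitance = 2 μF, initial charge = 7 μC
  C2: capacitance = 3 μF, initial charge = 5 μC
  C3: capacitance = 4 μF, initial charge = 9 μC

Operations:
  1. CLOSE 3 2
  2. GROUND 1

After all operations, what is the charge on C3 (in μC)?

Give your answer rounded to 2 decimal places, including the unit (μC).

Answer: 8.00 μC

Derivation:
Initial: C1(2μF, Q=7μC, V=3.50V), C2(3μF, Q=5μC, V=1.67V), C3(4μF, Q=9μC, V=2.25V)
Op 1: CLOSE 3-2: Q_total=14.00, C_total=7.00, V=2.00; Q3=8.00, Q2=6.00; dissipated=0.292
Op 2: GROUND 1: Q1=0; energy lost=12.250
Final charges: Q1=0.00, Q2=6.00, Q3=8.00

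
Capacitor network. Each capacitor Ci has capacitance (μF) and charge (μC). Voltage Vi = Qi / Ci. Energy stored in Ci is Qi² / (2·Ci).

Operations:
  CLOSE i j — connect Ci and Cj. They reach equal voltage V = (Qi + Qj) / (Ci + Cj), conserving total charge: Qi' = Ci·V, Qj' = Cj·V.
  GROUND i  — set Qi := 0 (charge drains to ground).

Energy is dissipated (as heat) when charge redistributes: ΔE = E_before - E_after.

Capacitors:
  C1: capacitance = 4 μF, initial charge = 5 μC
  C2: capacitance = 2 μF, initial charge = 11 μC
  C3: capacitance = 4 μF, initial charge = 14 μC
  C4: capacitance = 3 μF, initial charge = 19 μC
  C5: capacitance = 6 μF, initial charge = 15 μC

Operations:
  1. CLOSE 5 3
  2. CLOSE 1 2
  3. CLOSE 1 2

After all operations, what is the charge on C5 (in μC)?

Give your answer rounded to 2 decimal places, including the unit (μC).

Initial: C1(4μF, Q=5μC, V=1.25V), C2(2μF, Q=11μC, V=5.50V), C3(4μF, Q=14μC, V=3.50V), C4(3μF, Q=19μC, V=6.33V), C5(6μF, Q=15μC, V=2.50V)
Op 1: CLOSE 5-3: Q_total=29.00, C_total=10.00, V=2.90; Q5=17.40, Q3=11.60; dissipated=1.200
Op 2: CLOSE 1-2: Q_total=16.00, C_total=6.00, V=2.67; Q1=10.67, Q2=5.33; dissipated=12.042
Op 3: CLOSE 1-2: Q_total=16.00, C_total=6.00, V=2.67; Q1=10.67, Q2=5.33; dissipated=0.000
Final charges: Q1=10.67, Q2=5.33, Q3=11.60, Q4=19.00, Q5=17.40

Answer: 17.40 μC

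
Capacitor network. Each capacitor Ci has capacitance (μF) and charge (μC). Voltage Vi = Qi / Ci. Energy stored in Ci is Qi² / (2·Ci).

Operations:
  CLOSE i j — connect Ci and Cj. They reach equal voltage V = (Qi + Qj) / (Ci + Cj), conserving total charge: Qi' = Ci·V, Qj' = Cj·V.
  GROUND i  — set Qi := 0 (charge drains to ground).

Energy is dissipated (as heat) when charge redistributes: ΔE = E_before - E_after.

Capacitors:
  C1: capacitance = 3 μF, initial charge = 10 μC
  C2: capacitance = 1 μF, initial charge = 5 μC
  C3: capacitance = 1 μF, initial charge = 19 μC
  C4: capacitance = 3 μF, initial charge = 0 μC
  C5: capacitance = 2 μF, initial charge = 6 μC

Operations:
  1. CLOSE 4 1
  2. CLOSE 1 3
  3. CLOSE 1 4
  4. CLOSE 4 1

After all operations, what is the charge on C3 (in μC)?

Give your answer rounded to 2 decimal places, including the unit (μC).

Answer: 6.00 μC

Derivation:
Initial: C1(3μF, Q=10μC, V=3.33V), C2(1μF, Q=5μC, V=5.00V), C3(1μF, Q=19μC, V=19.00V), C4(3μF, Q=0μC, V=0.00V), C5(2μF, Q=6μC, V=3.00V)
Op 1: CLOSE 4-1: Q_total=10.00, C_total=6.00, V=1.67; Q4=5.00, Q1=5.00; dissipated=8.333
Op 2: CLOSE 1-3: Q_total=24.00, C_total=4.00, V=6.00; Q1=18.00, Q3=6.00; dissipated=112.667
Op 3: CLOSE 1-4: Q_total=23.00, C_total=6.00, V=3.83; Q1=11.50, Q4=11.50; dissipated=14.083
Op 4: CLOSE 4-1: Q_total=23.00, C_total=6.00, V=3.83; Q4=11.50, Q1=11.50; dissipated=0.000
Final charges: Q1=11.50, Q2=5.00, Q3=6.00, Q4=11.50, Q5=6.00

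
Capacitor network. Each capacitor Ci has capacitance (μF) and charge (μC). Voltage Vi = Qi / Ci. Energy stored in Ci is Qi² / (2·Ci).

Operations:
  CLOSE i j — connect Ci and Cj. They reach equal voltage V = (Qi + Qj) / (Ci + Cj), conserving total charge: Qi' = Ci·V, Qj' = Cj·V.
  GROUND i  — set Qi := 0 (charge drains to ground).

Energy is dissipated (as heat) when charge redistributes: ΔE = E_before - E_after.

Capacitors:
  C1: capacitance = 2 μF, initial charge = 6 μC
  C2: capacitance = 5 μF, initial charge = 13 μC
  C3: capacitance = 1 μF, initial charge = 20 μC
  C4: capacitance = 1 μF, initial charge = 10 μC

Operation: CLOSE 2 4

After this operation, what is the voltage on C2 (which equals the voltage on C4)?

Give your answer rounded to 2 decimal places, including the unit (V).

Answer: 3.83 V

Derivation:
Initial: C1(2μF, Q=6μC, V=3.00V), C2(5μF, Q=13μC, V=2.60V), C3(1μF, Q=20μC, V=20.00V), C4(1μF, Q=10μC, V=10.00V)
Op 1: CLOSE 2-4: Q_total=23.00, C_total=6.00, V=3.83; Q2=19.17, Q4=3.83; dissipated=22.817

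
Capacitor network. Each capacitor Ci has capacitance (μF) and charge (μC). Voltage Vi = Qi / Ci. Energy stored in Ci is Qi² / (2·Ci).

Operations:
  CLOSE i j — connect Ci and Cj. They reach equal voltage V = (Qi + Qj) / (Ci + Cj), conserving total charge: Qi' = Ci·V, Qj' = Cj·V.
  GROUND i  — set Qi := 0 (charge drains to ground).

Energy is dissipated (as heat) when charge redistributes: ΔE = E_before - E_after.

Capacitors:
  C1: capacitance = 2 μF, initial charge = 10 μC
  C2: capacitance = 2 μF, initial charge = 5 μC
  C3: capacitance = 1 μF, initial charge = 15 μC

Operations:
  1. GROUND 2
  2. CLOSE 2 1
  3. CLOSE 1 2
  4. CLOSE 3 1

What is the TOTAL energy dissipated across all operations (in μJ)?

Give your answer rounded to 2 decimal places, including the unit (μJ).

Initial: C1(2μF, Q=10μC, V=5.00V), C2(2μF, Q=5μC, V=2.50V), C3(1μF, Q=15μC, V=15.00V)
Op 1: GROUND 2: Q2=0; energy lost=6.250
Op 2: CLOSE 2-1: Q_total=10.00, C_total=4.00, V=2.50; Q2=5.00, Q1=5.00; dissipated=12.500
Op 3: CLOSE 1-2: Q_total=10.00, C_total=4.00, V=2.50; Q1=5.00, Q2=5.00; dissipated=0.000
Op 4: CLOSE 3-1: Q_total=20.00, C_total=3.00, V=6.67; Q3=6.67, Q1=13.33; dissipated=52.083
Total dissipated: 70.833 μJ

Answer: 70.83 μJ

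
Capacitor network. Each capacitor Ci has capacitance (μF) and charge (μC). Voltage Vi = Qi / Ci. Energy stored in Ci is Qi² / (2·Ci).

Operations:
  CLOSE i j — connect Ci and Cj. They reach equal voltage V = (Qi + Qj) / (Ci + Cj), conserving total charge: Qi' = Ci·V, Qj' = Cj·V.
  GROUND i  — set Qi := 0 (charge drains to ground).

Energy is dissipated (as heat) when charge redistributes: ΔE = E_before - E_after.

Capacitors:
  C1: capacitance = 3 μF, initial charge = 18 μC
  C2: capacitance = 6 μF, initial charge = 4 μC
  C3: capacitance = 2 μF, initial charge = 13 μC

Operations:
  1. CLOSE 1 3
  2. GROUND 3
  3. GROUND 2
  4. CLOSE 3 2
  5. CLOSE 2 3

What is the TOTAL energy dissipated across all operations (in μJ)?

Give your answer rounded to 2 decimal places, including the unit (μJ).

Initial: C1(3μF, Q=18μC, V=6.00V), C2(6μF, Q=4μC, V=0.67V), C3(2μF, Q=13μC, V=6.50V)
Op 1: CLOSE 1-3: Q_total=31.00, C_total=5.00, V=6.20; Q1=18.60, Q3=12.40; dissipated=0.150
Op 2: GROUND 3: Q3=0; energy lost=38.440
Op 3: GROUND 2: Q2=0; energy lost=1.333
Op 4: CLOSE 3-2: Q_total=0.00, C_total=8.00, V=0.00; Q3=0.00, Q2=0.00; dissipated=0.000
Op 5: CLOSE 2-3: Q_total=0.00, C_total=8.00, V=0.00; Q2=0.00, Q3=0.00; dissipated=0.000
Total dissipated: 39.923 μJ

Answer: 39.92 μJ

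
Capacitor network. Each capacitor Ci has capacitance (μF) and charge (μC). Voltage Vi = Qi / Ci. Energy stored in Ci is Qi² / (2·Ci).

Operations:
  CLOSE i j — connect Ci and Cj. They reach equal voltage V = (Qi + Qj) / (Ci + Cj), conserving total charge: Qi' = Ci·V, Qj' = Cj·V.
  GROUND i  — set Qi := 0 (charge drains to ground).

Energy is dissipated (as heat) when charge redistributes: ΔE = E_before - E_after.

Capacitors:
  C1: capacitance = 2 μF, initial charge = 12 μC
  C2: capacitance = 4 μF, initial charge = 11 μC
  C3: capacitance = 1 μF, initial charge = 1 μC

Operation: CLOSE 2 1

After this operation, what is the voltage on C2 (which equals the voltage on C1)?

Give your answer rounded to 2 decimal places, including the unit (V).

Answer: 3.83 V

Derivation:
Initial: C1(2μF, Q=12μC, V=6.00V), C2(4μF, Q=11μC, V=2.75V), C3(1μF, Q=1μC, V=1.00V)
Op 1: CLOSE 2-1: Q_total=23.00, C_total=6.00, V=3.83; Q2=15.33, Q1=7.67; dissipated=7.042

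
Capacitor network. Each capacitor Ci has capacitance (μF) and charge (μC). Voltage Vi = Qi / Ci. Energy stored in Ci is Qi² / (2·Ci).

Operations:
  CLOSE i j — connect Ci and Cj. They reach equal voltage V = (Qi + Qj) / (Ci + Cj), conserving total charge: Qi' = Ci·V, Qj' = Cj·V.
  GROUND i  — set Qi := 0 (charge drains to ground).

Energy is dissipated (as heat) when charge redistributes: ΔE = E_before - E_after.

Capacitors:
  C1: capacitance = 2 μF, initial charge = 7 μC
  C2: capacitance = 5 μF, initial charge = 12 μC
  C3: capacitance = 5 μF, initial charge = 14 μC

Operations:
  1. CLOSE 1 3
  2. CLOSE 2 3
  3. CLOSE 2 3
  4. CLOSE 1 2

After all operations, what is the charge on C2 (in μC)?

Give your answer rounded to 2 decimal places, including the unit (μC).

Initial: C1(2μF, Q=7μC, V=3.50V), C2(5μF, Q=12μC, V=2.40V), C3(5μF, Q=14μC, V=2.80V)
Op 1: CLOSE 1-3: Q_total=21.00, C_total=7.00, V=3.00; Q1=6.00, Q3=15.00; dissipated=0.350
Op 2: CLOSE 2-3: Q_total=27.00, C_total=10.00, V=2.70; Q2=13.50, Q3=13.50; dissipated=0.450
Op 3: CLOSE 2-3: Q_total=27.00, C_total=10.00, V=2.70; Q2=13.50, Q3=13.50; dissipated=0.000
Op 4: CLOSE 1-2: Q_total=19.50, C_total=7.00, V=2.79; Q1=5.57, Q2=13.93; dissipated=0.064
Final charges: Q1=5.57, Q2=13.93, Q3=13.50

Answer: 13.93 μC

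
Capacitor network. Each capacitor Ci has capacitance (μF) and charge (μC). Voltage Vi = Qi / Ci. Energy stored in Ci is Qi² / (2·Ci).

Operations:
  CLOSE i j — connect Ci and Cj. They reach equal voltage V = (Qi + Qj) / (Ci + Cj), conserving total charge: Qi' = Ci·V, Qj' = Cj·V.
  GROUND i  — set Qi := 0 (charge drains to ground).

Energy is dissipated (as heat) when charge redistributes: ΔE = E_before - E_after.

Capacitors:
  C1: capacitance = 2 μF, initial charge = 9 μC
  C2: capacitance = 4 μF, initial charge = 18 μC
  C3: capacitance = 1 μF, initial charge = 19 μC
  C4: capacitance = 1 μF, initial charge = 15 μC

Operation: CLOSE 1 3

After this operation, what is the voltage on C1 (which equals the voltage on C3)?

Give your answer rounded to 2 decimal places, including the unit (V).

Answer: 9.33 V

Derivation:
Initial: C1(2μF, Q=9μC, V=4.50V), C2(4μF, Q=18μC, V=4.50V), C3(1μF, Q=19μC, V=19.00V), C4(1μF, Q=15μC, V=15.00V)
Op 1: CLOSE 1-3: Q_total=28.00, C_total=3.00, V=9.33; Q1=18.67, Q3=9.33; dissipated=70.083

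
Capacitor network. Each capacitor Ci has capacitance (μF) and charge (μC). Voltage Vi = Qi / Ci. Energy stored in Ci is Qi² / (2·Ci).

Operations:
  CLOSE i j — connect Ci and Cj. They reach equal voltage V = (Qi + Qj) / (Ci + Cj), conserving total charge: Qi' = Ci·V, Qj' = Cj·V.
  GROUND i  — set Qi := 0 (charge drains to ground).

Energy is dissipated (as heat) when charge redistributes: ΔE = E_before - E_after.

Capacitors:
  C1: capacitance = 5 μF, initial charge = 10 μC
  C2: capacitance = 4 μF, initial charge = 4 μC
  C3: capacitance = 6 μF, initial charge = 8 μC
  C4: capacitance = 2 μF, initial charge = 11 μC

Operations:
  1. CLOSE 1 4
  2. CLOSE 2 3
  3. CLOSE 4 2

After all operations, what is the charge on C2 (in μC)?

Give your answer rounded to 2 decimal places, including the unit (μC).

Answer: 7.20 μC

Derivation:
Initial: C1(5μF, Q=10μC, V=2.00V), C2(4μF, Q=4μC, V=1.00V), C3(6μF, Q=8μC, V=1.33V), C4(2μF, Q=11μC, V=5.50V)
Op 1: CLOSE 1-4: Q_total=21.00, C_total=7.00, V=3.00; Q1=15.00, Q4=6.00; dissipated=8.750
Op 2: CLOSE 2-3: Q_total=12.00, C_total=10.00, V=1.20; Q2=4.80, Q3=7.20; dissipated=0.133
Op 3: CLOSE 4-2: Q_total=10.80, C_total=6.00, V=1.80; Q4=3.60, Q2=7.20; dissipated=2.160
Final charges: Q1=15.00, Q2=7.20, Q3=7.20, Q4=3.60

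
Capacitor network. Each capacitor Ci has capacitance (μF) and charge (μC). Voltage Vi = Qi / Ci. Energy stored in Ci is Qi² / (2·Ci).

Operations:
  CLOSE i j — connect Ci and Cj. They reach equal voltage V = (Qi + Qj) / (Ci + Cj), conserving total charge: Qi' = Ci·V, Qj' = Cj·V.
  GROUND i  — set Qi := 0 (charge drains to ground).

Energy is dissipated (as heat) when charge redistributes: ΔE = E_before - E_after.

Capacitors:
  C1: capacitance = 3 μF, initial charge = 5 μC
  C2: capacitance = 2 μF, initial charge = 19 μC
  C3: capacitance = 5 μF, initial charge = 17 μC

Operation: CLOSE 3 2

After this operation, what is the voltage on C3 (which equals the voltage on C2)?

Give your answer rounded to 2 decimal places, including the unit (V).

Initial: C1(3μF, Q=5μC, V=1.67V), C2(2μF, Q=19μC, V=9.50V), C3(5μF, Q=17μC, V=3.40V)
Op 1: CLOSE 3-2: Q_total=36.00, C_total=7.00, V=5.14; Q3=25.71, Q2=10.29; dissipated=26.579

Answer: 5.14 V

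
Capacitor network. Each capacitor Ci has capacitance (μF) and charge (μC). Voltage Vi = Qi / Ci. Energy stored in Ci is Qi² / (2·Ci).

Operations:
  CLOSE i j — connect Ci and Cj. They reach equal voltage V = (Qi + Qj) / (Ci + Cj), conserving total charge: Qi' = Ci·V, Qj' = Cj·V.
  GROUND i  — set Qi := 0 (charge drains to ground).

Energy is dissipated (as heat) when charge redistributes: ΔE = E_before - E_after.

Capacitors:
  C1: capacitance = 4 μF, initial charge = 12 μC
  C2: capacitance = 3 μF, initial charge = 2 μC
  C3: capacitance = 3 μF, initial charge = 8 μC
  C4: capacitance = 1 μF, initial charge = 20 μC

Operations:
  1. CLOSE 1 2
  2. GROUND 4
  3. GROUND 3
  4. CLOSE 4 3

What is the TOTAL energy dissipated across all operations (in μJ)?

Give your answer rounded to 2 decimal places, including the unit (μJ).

Answer: 215.33 μJ

Derivation:
Initial: C1(4μF, Q=12μC, V=3.00V), C2(3μF, Q=2μC, V=0.67V), C3(3μF, Q=8μC, V=2.67V), C4(1μF, Q=20μC, V=20.00V)
Op 1: CLOSE 1-2: Q_total=14.00, C_total=7.00, V=2.00; Q1=8.00, Q2=6.00; dissipated=4.667
Op 2: GROUND 4: Q4=0; energy lost=200.000
Op 3: GROUND 3: Q3=0; energy lost=10.667
Op 4: CLOSE 4-3: Q_total=0.00, C_total=4.00, V=0.00; Q4=0.00, Q3=0.00; dissipated=0.000
Total dissipated: 215.333 μJ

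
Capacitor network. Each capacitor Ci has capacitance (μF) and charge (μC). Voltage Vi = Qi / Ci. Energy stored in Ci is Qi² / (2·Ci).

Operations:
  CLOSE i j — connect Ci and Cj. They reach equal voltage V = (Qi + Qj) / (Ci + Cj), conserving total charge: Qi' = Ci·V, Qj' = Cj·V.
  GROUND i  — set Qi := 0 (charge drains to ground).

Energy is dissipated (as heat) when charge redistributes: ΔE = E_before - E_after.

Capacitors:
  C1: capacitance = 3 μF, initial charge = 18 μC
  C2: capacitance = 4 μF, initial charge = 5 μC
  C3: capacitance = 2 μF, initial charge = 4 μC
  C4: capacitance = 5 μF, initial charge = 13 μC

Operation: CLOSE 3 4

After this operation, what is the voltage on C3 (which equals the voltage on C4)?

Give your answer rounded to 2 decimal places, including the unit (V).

Initial: C1(3μF, Q=18μC, V=6.00V), C2(4μF, Q=5μC, V=1.25V), C3(2μF, Q=4μC, V=2.00V), C4(5μF, Q=13μC, V=2.60V)
Op 1: CLOSE 3-4: Q_total=17.00, C_total=7.00, V=2.43; Q3=4.86, Q4=12.14; dissipated=0.257

Answer: 2.43 V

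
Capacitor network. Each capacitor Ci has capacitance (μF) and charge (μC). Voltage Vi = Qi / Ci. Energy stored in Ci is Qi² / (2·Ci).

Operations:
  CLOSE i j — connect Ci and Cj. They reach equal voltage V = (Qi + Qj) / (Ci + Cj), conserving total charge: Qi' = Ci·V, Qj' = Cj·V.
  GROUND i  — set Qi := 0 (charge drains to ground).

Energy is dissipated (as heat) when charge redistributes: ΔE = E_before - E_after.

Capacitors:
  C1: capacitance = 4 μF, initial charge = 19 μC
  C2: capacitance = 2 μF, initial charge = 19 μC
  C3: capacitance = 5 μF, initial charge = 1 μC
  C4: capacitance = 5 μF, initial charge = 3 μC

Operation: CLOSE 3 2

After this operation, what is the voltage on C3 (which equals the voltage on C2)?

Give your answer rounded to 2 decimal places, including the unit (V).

Answer: 2.86 V

Derivation:
Initial: C1(4μF, Q=19μC, V=4.75V), C2(2μF, Q=19μC, V=9.50V), C3(5μF, Q=1μC, V=0.20V), C4(5μF, Q=3μC, V=0.60V)
Op 1: CLOSE 3-2: Q_total=20.00, C_total=7.00, V=2.86; Q3=14.29, Q2=5.71; dissipated=61.779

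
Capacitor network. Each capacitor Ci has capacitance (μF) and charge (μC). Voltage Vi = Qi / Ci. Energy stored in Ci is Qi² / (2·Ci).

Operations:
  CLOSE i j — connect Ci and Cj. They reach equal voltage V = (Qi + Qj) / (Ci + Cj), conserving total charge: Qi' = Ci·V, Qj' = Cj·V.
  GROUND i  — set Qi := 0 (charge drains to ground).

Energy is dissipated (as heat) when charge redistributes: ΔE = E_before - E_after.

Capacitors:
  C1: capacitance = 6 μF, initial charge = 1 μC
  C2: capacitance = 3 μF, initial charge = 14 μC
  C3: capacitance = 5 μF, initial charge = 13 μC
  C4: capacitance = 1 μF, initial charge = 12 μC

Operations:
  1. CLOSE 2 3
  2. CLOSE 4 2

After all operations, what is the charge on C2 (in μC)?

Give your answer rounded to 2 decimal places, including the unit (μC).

Answer: 16.59 μC

Derivation:
Initial: C1(6μF, Q=1μC, V=0.17V), C2(3μF, Q=14μC, V=4.67V), C3(5μF, Q=13μC, V=2.60V), C4(1μF, Q=12μC, V=12.00V)
Op 1: CLOSE 2-3: Q_total=27.00, C_total=8.00, V=3.38; Q2=10.12, Q3=16.88; dissipated=4.004
Op 2: CLOSE 4-2: Q_total=22.12, C_total=4.00, V=5.53; Q4=5.53, Q2=16.59; dissipated=27.896
Final charges: Q1=1.00, Q2=16.59, Q3=16.88, Q4=5.53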